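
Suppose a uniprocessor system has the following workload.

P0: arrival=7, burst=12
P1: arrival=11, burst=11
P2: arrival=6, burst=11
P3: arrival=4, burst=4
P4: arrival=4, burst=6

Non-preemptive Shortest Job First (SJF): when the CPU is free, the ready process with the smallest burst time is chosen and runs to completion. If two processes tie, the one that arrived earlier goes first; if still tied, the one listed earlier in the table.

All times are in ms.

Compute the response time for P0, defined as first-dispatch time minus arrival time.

29

Timeline: | idle 0-4 | P3 4-8 | P4 8-14 | P2 14-25 | P1 25-36 | P0 36-48 |
Completion: P0=48  P1=36  P2=25  P3=8  P4=14
Turnaround (C−A): P0=41  P1=25  P2=19  P3=4  P4=10
Response(P0) = first start − arrival = 36 − 7 = 29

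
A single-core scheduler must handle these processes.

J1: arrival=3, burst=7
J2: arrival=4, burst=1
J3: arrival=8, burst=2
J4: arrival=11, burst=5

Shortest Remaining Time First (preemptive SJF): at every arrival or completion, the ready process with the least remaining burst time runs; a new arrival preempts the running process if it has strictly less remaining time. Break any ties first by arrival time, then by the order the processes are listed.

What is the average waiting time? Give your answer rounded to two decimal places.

1.25

Timeline: | idle 0-3 | J1 3-4 | J2 4-5 | J1 5-8 | J3 8-10 | J1 10-13 | J4 13-18 |
Completion: J1=13  J2=5  J3=10  J4=18
Turnaround (C−A): J1=10  J2=1  J3=2  J4=7
Waiting times: J1=3, J2=0, J3=0, J4=2
Average waiting = (3+0+0+2) / 4 = 5/4 = 1.25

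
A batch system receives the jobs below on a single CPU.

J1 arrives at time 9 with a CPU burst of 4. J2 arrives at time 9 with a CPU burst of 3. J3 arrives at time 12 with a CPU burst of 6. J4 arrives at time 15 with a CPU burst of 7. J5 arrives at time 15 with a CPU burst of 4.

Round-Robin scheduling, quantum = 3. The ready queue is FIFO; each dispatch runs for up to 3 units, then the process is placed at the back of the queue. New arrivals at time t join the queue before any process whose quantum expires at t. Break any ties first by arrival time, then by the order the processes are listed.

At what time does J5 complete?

Timeline: | idle 0-9 | J1 9-12 | J2 12-15 | J3 15-18 | J1 18-19 | J4 19-22 | J5 22-25 | J3 25-28 | J4 28-31 | J5 31-32 | J4 32-33 |
Completion: J1=19  J2=15  J3=28  J4=33  J5=32
Turnaround (C−A): J1=10  J2=6  J3=16  J4=18  J5=17

32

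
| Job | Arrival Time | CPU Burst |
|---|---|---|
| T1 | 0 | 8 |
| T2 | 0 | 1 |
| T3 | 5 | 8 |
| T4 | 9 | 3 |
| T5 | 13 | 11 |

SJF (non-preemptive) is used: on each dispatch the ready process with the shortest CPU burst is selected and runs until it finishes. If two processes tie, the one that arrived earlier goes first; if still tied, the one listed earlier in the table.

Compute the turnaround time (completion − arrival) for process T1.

Gantt: | T2 0-1 | T1 1-9 | T4 9-12 | T3 12-20 | T5 20-31 |
Completion: T1=9  T2=1  T3=20  T4=12  T5=31
Turnaround (C−A): T1=9  T2=1  T3=15  T4=3  T5=18
Turnaround(T1) = completion − arrival = 9 − 0 = 9

9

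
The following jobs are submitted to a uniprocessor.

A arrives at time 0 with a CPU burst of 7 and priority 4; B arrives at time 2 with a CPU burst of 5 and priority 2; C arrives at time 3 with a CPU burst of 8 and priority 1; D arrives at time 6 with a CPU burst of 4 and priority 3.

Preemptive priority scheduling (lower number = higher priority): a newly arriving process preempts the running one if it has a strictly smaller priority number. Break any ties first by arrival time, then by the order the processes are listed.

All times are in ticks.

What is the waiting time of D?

Schedule: | A 0-2 | B 2-3 | C 3-11 | B 11-15 | D 15-19 | A 19-24 |
Completion: A=24  B=15  C=11  D=19
Turnaround (C−A): A=24  B=13  C=8  D=13
Waiting(D) = turnaround − burst = 13 − 4 = 9

9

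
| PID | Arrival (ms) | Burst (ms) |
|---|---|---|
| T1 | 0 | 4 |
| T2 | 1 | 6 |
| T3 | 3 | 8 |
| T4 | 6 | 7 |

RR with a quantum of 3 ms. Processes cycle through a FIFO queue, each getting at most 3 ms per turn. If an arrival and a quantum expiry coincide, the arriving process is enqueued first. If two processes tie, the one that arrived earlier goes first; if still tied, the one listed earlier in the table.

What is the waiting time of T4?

Gantt: | T1 0-3 | T2 3-6 | T3 6-9 | T1 9-10 | T4 10-13 | T2 13-16 | T3 16-19 | T4 19-22 | T3 22-24 | T4 24-25 |
Completion: T1=10  T2=16  T3=24  T4=25
Turnaround (C−A): T1=10  T2=15  T3=21  T4=19
Waiting(T4) = turnaround − burst = 19 − 7 = 12

12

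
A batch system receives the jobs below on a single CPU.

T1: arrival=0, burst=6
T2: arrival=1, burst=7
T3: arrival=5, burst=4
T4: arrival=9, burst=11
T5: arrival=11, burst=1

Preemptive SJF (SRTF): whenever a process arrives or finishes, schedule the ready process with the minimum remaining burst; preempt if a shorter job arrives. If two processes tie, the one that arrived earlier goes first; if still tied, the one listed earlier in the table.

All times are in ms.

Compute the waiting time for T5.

0

Gantt: | T1 0-6 | T3 6-10 | T2 10-11 | T5 11-12 | T2 12-18 | T4 18-29 |
Completion: T1=6  T2=18  T3=10  T4=29  T5=12
Waiting(T5) = turnaround − burst = 1 − 1 = 0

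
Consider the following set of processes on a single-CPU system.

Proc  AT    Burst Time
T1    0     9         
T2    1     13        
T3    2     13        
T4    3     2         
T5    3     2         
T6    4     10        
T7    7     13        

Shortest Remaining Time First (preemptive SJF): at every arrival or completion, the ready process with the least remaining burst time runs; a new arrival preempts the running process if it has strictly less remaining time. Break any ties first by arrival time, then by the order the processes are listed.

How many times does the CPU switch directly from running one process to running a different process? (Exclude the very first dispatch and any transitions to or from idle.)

7

Timeline: | T1 0-3 | T4 3-5 | T5 5-7 | T1 7-13 | T6 13-23 | T2 23-36 | T3 36-49 | T7 49-62 |
Completion: T1=13  T2=36  T3=49  T4=5  T5=7  T6=23  T7=62
Turnaround (C−A): T1=13  T2=35  T3=47  T4=2  T5=4  T6=19  T7=55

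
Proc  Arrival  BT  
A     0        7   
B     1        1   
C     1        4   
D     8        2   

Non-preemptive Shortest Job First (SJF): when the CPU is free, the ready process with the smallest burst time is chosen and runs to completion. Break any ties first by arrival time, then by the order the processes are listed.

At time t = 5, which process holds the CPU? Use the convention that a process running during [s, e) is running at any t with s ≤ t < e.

A

Gantt: | A 0-7 | B 7-8 | D 8-10 | C 10-14 |
Completion: A=7  B=8  C=14  D=10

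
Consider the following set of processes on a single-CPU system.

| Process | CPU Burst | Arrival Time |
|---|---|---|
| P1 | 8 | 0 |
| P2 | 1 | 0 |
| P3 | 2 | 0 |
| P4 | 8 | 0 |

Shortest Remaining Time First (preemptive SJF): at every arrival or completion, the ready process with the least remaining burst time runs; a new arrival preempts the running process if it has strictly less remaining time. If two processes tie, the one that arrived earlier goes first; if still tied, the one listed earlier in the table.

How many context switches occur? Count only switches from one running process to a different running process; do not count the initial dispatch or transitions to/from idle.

Timeline: | P2 0-1 | P3 1-3 | P1 3-11 | P4 11-19 |
Completion: P1=11  P2=1  P3=3  P4=19
Turnaround (C−A): P1=11  P2=1  P3=3  P4=19

3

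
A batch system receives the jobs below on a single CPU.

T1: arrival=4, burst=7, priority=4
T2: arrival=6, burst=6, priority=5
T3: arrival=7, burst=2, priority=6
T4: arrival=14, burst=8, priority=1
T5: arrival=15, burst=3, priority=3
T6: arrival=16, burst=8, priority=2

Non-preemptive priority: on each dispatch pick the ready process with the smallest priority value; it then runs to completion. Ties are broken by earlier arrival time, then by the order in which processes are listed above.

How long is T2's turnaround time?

11

Timeline: | idle 0-4 | T1 4-11 | T2 11-17 | T4 17-25 | T6 25-33 | T5 33-36 | T3 36-38 |
Completion: T1=11  T2=17  T3=38  T4=25  T5=36  T6=33
Turnaround (C−A): T1=7  T2=11  T3=31  T4=11  T5=21  T6=17
Turnaround(T2) = completion − arrival = 17 − 6 = 11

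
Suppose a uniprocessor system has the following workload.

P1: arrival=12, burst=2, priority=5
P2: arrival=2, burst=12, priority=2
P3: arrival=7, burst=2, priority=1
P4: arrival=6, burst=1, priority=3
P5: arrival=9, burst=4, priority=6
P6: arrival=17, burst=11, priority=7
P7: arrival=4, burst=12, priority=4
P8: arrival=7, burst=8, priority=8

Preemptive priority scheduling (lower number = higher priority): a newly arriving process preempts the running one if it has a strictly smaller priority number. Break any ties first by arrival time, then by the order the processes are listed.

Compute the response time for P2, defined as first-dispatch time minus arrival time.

0

Schedule: | idle 0-2 | P2 2-7 | P3 7-9 | P2 9-16 | P4 16-17 | P7 17-29 | P1 29-31 | P5 31-35 | P6 35-46 | P8 46-54 |
Completion: P1=31  P2=16  P3=9  P4=17  P5=35  P6=46  P7=29  P8=54
Turnaround (C−A): P1=19  P2=14  P3=2  P4=11  P5=26  P6=29  P7=25  P8=47
Response(P2) = first start − arrival = 2 − 2 = 0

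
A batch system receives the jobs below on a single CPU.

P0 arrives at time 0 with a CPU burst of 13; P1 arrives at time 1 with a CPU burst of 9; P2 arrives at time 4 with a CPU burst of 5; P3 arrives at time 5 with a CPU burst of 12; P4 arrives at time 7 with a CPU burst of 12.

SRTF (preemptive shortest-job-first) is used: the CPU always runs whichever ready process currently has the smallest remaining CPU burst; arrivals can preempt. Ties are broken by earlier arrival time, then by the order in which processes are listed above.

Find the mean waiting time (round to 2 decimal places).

14.60

Schedule: | P0 0-1 | P1 1-4 | P2 4-9 | P1 9-15 | P0 15-27 | P3 27-39 | P4 39-51 |
Completion: P0=27  P1=15  P2=9  P3=39  P4=51
Waiting times: P0=14, P1=5, P2=0, P3=22, P4=32
Average waiting = (14+5+0+22+32) / 5 = 73/5 = 14.60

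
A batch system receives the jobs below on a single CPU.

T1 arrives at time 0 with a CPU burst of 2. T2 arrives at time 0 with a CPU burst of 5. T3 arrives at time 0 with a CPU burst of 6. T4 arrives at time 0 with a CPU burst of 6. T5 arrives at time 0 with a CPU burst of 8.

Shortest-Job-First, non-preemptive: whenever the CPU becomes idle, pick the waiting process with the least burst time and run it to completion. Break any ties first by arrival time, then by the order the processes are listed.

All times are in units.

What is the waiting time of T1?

0

Schedule: | T1 0-2 | T2 2-7 | T3 7-13 | T4 13-19 | T5 19-27 |
Completion: T1=2  T2=7  T3=13  T4=19  T5=27
Turnaround (C−A): T1=2  T2=7  T3=13  T4=19  T5=27
Waiting(T1) = turnaround − burst = 2 − 2 = 0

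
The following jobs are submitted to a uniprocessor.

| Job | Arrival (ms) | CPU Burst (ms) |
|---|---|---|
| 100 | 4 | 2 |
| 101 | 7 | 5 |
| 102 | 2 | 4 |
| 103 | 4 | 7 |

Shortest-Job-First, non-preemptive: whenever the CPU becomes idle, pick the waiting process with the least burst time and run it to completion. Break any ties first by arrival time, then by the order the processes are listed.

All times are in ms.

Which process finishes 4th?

103

Schedule: | idle 0-2 | 102 2-6 | 100 6-8 | 101 8-13 | 103 13-20 |
Completion: 100=8  101=13  102=6  103=20
Turnaround (C−A): 100=4  101=6  102=4  103=16
Finish order: 102 → 100 → 101 → 103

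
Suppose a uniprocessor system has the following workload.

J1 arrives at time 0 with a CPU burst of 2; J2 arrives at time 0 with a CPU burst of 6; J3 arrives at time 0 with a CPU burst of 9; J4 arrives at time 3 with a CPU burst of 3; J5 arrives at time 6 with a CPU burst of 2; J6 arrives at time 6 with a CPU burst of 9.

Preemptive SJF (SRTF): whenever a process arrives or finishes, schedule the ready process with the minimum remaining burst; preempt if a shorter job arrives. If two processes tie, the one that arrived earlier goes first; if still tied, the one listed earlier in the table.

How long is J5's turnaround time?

Timeline: | J1 0-2 | J2 2-3 | J4 3-6 | J5 6-8 | J2 8-13 | J3 13-22 | J6 22-31 |
Completion: J1=2  J2=13  J3=22  J4=6  J5=8  J6=31
Turnaround (C−A): J1=2  J2=13  J3=22  J4=3  J5=2  J6=25
Turnaround(J5) = completion − arrival = 8 − 6 = 2

2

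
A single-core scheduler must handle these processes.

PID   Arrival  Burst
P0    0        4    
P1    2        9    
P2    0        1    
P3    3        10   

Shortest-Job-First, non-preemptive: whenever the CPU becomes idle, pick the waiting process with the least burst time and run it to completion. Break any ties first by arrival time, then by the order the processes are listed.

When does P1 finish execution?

Timeline: | P2 0-1 | P0 1-5 | P1 5-14 | P3 14-24 |
Completion: P0=5  P1=14  P2=1  P3=24
Turnaround (C−A): P0=5  P1=12  P2=1  P3=21

14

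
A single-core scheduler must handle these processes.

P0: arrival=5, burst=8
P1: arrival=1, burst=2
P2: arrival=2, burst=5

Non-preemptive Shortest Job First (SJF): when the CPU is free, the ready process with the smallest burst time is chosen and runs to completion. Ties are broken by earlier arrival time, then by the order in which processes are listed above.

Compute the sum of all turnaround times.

19

Timeline: | idle 0-1 | P1 1-3 | P2 3-8 | P0 8-16 |
Completion: P0=16  P1=3  P2=8
Turnaround (C−A): P0=11  P1=2  P2=6
Turnaround = completion − arrival: P0=11, P1=2, P2=6
Total turnaround = 11 + 2 + 6 = 19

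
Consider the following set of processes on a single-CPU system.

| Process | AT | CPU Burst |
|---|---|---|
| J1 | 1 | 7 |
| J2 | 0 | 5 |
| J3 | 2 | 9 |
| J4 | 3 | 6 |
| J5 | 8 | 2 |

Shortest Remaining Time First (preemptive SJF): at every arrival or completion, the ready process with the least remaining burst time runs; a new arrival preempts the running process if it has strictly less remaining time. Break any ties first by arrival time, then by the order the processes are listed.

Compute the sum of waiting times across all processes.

34

Schedule: | J2 0-5 | J4 5-8 | J5 8-10 | J4 10-13 | J1 13-20 | J3 20-29 |
Completion: J1=20  J2=5  J3=29  J4=13  J5=10
Turnaround (C−A): J1=19  J2=5  J3=27  J4=10  J5=2
Waiting = turnaround − burst: J1=12, J2=0, J3=18, J4=4, J5=0
Total waiting = 12 + 0 + 18 + 4 + 0 = 34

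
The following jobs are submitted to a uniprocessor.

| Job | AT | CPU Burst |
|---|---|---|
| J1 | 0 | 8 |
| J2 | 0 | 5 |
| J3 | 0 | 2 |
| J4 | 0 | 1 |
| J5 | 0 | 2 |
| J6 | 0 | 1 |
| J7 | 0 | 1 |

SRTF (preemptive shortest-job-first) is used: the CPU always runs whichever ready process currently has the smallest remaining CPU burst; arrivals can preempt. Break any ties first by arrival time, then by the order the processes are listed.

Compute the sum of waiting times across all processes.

Gantt: | J4 0-1 | J6 1-2 | J7 2-3 | J3 3-5 | J5 5-7 | J2 7-12 | J1 12-20 |
Completion: J1=20  J2=12  J3=5  J4=1  J5=7  J6=2  J7=3
Turnaround (C−A): J1=20  J2=12  J3=5  J4=1  J5=7  J6=2  J7=3
Waiting = turnaround − burst: J1=12, J2=7, J3=3, J4=0, J5=5, J6=1, J7=2
Total waiting = 12 + 7 + 3 + 0 + 5 + 1 + 2 = 30

30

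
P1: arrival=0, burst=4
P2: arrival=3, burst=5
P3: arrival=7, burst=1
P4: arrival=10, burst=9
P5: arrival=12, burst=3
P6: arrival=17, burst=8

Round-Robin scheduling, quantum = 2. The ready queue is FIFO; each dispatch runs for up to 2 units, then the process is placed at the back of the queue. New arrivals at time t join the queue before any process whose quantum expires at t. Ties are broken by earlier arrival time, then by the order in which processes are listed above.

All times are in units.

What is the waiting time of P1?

0

Schedule: | P1 0-4 | P2 4-8 | P3 8-9 | P2 9-10 | P4 10-12 | P5 12-14 | P4 14-16 | P5 16-17 | P4 17-19 | P6 19-21 | P4 21-23 | P6 23-25 | P4 25-26 | P6 26-30 |
Completion: P1=4  P2=10  P3=9  P4=26  P5=17  P6=30
Waiting(P1) = turnaround − burst = 4 − 4 = 0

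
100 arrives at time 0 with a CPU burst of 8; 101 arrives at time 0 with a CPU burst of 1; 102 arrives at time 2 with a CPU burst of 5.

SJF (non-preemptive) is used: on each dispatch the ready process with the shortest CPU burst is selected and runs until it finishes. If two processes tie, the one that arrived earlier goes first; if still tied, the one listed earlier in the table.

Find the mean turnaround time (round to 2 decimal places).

7.33

Schedule: | 101 0-1 | 100 1-9 | 102 9-14 |
Completion: 100=9  101=1  102=14
Turnaround (C−A): 100=9  101=1  102=12
Turnaround times: 100=9, 101=1, 102=12
Average turnaround = (9+1+12) / 3 = 22/3 = 7.33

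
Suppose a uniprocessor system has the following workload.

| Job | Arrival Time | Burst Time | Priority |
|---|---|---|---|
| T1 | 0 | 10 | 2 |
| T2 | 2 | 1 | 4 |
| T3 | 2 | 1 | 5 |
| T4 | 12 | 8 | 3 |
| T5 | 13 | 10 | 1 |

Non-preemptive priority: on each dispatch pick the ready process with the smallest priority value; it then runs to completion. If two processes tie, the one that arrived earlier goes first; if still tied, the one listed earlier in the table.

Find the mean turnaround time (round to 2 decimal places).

10.80

Timeline: | T1 0-10 | T2 10-11 | T3 11-12 | T4 12-20 | T5 20-30 |
Completion: T1=10  T2=11  T3=12  T4=20  T5=30
Turnaround (C−A): T1=10  T2=9  T3=10  T4=8  T5=17
Turnaround times: T1=10, T2=9, T3=10, T4=8, T5=17
Average turnaround = (10+9+10+8+17) / 5 = 54/5 = 10.80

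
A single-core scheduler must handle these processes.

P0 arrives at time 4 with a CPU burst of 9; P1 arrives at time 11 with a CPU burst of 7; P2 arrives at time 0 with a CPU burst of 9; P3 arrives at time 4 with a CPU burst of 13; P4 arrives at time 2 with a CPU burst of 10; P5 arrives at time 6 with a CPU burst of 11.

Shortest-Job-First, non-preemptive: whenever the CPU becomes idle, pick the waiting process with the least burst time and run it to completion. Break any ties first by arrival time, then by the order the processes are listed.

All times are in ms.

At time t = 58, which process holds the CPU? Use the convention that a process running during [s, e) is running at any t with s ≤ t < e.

Gantt: | P2 0-9 | P0 9-18 | P1 18-25 | P4 25-35 | P5 35-46 | P3 46-59 |
Completion: P0=18  P1=25  P2=9  P3=59  P4=35  P5=46
Turnaround (C−A): P0=14  P1=14  P2=9  P3=55  P4=33  P5=40

P3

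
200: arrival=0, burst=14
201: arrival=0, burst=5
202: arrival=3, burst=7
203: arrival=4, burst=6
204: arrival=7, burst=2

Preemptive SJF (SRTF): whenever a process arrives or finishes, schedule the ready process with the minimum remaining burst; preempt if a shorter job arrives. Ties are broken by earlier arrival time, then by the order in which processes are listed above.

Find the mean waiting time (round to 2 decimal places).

Gantt: | 201 0-5 | 203 5-7 | 204 7-9 | 203 9-13 | 202 13-20 | 200 20-34 |
Completion: 200=34  201=5  202=20  203=13  204=9
Turnaround (C−A): 200=34  201=5  202=17  203=9  204=2
Waiting times: 200=20, 201=0, 202=10, 203=3, 204=0
Average waiting = (20+0+10+3+0) / 5 = 33/5 = 6.60

6.60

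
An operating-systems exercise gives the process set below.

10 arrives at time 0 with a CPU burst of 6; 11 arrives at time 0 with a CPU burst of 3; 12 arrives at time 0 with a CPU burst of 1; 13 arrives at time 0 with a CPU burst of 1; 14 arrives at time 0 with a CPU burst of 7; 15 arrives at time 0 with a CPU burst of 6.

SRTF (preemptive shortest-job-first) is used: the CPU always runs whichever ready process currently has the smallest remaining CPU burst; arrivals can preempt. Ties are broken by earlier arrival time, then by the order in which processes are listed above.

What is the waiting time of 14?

17

Timeline: | 12 0-1 | 13 1-2 | 11 2-5 | 10 5-11 | 15 11-17 | 14 17-24 |
Completion: 10=11  11=5  12=1  13=2  14=24  15=17
Waiting(14) = turnaround − burst = 24 − 7 = 17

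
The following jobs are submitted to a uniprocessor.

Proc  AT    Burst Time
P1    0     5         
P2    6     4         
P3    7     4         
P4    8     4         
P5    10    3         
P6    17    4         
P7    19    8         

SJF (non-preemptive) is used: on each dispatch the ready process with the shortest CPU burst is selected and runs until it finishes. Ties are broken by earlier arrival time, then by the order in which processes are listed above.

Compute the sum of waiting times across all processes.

Timeline: | P1 0-5 | idle 5-6 | P2 6-10 | P5 10-13 | P3 13-17 | P4 17-21 | P6 21-25 | P7 25-33 |
Completion: P1=5  P2=10  P3=17  P4=21  P5=13  P6=25  P7=33
Waiting = turnaround − burst: P1=0, P2=0, P3=6, P4=9, P5=0, P6=4, P7=6
Total waiting = 0 + 0 + 6 + 9 + 0 + 4 + 6 = 25

25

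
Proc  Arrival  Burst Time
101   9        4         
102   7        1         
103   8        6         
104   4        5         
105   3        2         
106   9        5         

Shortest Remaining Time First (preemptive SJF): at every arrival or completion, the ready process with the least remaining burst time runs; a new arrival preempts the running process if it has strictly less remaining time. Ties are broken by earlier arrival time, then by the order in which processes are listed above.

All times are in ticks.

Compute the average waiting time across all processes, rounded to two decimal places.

3.67

Timeline: | idle 0-3 | 105 3-5 | 104 5-7 | 102 7-8 | 104 8-11 | 101 11-15 | 106 15-20 | 103 20-26 |
Completion: 101=15  102=8  103=26  104=11  105=5  106=20
Turnaround (C−A): 101=6  102=1  103=18  104=7  105=2  106=11
Waiting times: 101=2, 102=0, 103=12, 104=2, 105=0, 106=6
Average waiting = (2+0+12+2+0+6) / 6 = 22/6 = 3.67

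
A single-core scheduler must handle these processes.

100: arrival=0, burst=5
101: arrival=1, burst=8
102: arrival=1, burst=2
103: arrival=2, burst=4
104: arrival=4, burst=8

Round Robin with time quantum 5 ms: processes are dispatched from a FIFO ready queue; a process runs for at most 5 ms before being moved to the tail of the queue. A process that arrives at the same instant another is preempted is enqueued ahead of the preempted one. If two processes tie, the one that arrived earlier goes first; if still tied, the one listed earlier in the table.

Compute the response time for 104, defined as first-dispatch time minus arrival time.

Schedule: | 100 0-5 | 101 5-10 | 102 10-12 | 103 12-16 | 104 16-21 | 101 21-24 | 104 24-27 |
Completion: 100=5  101=24  102=12  103=16  104=27
Response(104) = first start − arrival = 16 − 4 = 12

12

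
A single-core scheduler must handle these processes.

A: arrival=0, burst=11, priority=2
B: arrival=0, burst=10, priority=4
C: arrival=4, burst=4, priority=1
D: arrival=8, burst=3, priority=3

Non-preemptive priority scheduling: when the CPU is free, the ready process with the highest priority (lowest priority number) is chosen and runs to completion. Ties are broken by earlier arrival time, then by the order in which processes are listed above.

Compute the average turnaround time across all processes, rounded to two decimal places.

15.00

Gantt: | A 0-11 | C 11-15 | D 15-18 | B 18-28 |
Completion: A=11  B=28  C=15  D=18
Turnaround (C−A): A=11  B=28  C=11  D=10
Turnaround times: A=11, B=28, C=11, D=10
Average turnaround = (11+28+11+10) / 4 = 60/4 = 15.00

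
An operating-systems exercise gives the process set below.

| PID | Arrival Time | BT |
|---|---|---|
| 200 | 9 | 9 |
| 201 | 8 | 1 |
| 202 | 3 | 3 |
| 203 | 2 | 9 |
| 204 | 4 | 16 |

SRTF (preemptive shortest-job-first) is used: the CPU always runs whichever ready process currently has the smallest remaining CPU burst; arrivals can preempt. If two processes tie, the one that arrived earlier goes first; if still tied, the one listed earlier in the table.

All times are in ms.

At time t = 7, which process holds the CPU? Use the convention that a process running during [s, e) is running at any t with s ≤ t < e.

203

Timeline: | idle 0-2 | 203 2-3 | 202 3-6 | 203 6-8 | 201 8-9 | 203 9-15 | 200 15-24 | 204 24-40 |
Completion: 200=24  201=9  202=6  203=15  204=40
Turnaround (C−A): 200=15  201=1  202=3  203=13  204=36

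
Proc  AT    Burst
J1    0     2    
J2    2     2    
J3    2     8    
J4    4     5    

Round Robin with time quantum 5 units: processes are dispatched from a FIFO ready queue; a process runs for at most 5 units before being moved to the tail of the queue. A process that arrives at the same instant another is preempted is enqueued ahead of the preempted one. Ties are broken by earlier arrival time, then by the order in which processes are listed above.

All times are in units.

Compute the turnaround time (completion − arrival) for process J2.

Timeline: | J1 0-2 | J2 2-4 | J3 4-9 | J4 9-14 | J3 14-17 |
Completion: J1=2  J2=4  J3=17  J4=14
Turnaround (C−A): J1=2  J2=2  J3=15  J4=10
Turnaround(J2) = completion − arrival = 4 − 2 = 2

2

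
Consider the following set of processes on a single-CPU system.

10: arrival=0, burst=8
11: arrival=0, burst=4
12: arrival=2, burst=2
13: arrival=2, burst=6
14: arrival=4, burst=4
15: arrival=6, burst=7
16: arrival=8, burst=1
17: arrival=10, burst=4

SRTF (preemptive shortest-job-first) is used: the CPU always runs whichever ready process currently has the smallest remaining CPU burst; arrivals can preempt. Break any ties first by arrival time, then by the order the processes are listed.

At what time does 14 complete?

Schedule: | 11 0-4 | 12 4-6 | 14 6-8 | 16 8-9 | 14 9-11 | 17 11-15 | 13 15-21 | 15 21-28 | 10 28-36 |
Completion: 10=36  11=4  12=6  13=21  14=11  15=28  16=9  17=15
Turnaround (C−A): 10=36  11=4  12=4  13=19  14=7  15=22  16=1  17=5

11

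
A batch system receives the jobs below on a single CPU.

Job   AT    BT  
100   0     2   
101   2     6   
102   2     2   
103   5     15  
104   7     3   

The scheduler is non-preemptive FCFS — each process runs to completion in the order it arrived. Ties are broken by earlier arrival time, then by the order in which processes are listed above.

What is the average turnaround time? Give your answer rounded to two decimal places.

Timeline: | 100 0-2 | 101 2-8 | 102 8-10 | 103 10-25 | 104 25-28 |
Completion: 100=2  101=8  102=10  103=25  104=28
Turnaround times: 100=2, 101=6, 102=8, 103=20, 104=21
Average turnaround = (2+6+8+20+21) / 5 = 57/5 = 11.40

11.40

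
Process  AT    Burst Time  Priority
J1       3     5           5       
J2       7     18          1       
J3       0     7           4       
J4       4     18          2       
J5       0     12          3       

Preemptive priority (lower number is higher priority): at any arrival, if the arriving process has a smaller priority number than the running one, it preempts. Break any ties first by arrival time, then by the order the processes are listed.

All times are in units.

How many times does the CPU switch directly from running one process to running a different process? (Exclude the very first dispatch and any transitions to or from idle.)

6

Timeline: | J5 0-4 | J4 4-7 | J2 7-25 | J4 25-40 | J5 40-48 | J3 48-55 | J1 55-60 |
Completion: J1=60  J2=25  J3=55  J4=40  J5=48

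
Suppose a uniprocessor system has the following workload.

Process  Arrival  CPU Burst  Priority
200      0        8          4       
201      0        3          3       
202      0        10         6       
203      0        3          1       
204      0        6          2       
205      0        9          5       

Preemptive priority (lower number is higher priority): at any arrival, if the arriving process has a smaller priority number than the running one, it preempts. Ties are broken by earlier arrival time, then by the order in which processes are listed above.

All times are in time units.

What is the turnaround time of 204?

9

Schedule: | 203 0-3 | 204 3-9 | 201 9-12 | 200 12-20 | 205 20-29 | 202 29-39 |
Completion: 200=20  201=12  202=39  203=3  204=9  205=29
Turnaround (C−A): 200=20  201=12  202=39  203=3  204=9  205=29
Turnaround(204) = completion − arrival = 9 − 0 = 9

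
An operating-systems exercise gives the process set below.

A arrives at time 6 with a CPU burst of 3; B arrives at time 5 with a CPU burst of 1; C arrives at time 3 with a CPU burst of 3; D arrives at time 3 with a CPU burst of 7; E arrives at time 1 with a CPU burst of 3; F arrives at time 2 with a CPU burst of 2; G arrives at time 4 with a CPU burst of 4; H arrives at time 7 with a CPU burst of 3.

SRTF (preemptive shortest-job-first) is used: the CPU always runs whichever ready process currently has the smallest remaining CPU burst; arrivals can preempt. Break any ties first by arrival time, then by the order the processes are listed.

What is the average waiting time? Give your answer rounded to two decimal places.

Gantt: | idle 0-1 | E 1-4 | F 4-6 | B 6-7 | C 7-10 | A 10-13 | H 13-16 | G 16-20 | D 20-27 |
Completion: A=13  B=7  C=10  D=27  E=4  F=6  G=20  H=16
Turnaround (C−A): A=7  B=2  C=7  D=24  E=3  F=4  G=16  H=9
Waiting times: A=4, B=1, C=4, D=17, E=0, F=2, G=12, H=6
Average waiting = (4+1+4+17+0+2+12+6) / 8 = 46/8 = 5.75

5.75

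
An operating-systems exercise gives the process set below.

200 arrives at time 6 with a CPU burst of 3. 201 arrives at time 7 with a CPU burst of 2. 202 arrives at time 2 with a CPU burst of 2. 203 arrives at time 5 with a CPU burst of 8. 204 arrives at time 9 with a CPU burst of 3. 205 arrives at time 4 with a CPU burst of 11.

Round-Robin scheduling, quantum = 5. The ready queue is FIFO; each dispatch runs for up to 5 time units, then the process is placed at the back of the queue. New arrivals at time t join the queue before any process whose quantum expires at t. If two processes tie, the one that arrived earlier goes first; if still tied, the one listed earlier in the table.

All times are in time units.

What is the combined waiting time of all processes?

Timeline: | idle 0-2 | 202 2-4 | 205 4-9 | 203 9-14 | 200 14-17 | 201 17-19 | 204 19-22 | 205 22-27 | 203 27-30 | 205 30-31 |
Completion: 200=17  201=19  202=4  203=30  204=22  205=31
Turnaround (C−A): 200=11  201=12  202=2  203=25  204=13  205=27
Waiting = turnaround − burst: 200=8, 201=10, 202=0, 203=17, 204=10, 205=16
Total waiting = 8 + 10 + 0 + 17 + 10 + 16 = 61

61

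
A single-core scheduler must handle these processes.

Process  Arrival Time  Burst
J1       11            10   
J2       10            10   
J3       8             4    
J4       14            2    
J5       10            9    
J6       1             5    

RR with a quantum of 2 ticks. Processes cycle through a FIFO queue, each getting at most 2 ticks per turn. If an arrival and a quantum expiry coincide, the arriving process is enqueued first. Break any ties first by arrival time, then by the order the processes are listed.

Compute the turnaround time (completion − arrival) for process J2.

Gantt: | idle 0-1 | J6 1-6 | idle 6-8 | J3 8-10 | J2 10-12 | J5 12-14 | J3 14-16 | J1 16-18 | J2 18-20 | J4 20-22 | J5 22-24 | J1 24-26 | J2 26-28 | J5 28-30 | J1 30-32 | J2 32-34 | J5 34-36 | J1 36-38 | J2 38-40 | J5 40-41 | J1 41-43 |
Completion: J1=43  J2=40  J3=16  J4=22  J5=41  J6=6
Turnaround (C−A): J1=32  J2=30  J3=8  J4=8  J5=31  J6=5
Turnaround(J2) = completion − arrival = 40 − 10 = 30

30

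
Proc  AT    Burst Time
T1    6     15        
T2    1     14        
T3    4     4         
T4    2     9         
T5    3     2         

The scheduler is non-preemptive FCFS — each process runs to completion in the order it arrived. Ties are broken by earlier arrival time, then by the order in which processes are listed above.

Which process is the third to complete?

T5

Timeline: | idle 0-1 | T2 1-15 | T4 15-24 | T5 24-26 | T3 26-30 | T1 30-45 |
Completion: T1=45  T2=15  T3=30  T4=24  T5=26
Finish order: T2 → T4 → T5 → T3 → T1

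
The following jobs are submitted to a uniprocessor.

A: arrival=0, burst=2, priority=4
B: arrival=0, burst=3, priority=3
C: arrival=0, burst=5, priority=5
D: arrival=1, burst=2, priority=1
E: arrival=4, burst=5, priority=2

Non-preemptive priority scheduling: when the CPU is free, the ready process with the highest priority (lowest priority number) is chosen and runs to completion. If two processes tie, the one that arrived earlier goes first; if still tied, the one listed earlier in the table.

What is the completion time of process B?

Schedule: | B 0-3 | D 3-5 | E 5-10 | A 10-12 | C 12-17 |
Completion: A=12  B=3  C=17  D=5  E=10

3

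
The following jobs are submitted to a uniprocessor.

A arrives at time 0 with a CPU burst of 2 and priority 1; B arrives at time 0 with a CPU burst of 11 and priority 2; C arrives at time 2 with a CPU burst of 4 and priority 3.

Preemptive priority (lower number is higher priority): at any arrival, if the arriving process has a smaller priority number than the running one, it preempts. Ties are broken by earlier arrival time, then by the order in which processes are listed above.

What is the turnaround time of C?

15

Timeline: | A 0-2 | B 2-13 | C 13-17 |
Completion: A=2  B=13  C=17
Turnaround (C−A): A=2  B=13  C=15
Turnaround(C) = completion − arrival = 17 − 2 = 15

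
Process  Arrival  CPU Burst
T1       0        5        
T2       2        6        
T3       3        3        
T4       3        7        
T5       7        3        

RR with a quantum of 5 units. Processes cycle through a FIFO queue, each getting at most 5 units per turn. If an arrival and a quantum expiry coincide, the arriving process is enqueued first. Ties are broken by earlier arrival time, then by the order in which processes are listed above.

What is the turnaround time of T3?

Schedule: | T1 0-5 | T2 5-10 | T3 10-13 | T4 13-18 | T5 18-21 | T2 21-22 | T4 22-24 |
Completion: T1=5  T2=22  T3=13  T4=24  T5=21
Turnaround (C−A): T1=5  T2=20  T3=10  T4=21  T5=14
Turnaround(T3) = completion − arrival = 13 − 3 = 10

10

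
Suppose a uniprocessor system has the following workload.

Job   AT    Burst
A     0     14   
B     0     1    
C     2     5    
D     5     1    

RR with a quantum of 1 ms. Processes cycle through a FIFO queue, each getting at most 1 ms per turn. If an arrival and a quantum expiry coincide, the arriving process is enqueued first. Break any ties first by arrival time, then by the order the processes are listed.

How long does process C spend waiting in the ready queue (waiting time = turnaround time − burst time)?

Gantt: | A 0-1 | B 1-2 | A 2-3 | C 3-4 | A 4-5 | C 5-6 | D 6-7 | A 7-8 | C 8-9 | A 9-10 | C 10-11 | A 11-12 | C 12-13 | A 13-21 |
Completion: A=21  B=2  C=13  D=7
Waiting(C) = turnaround − burst = 11 − 5 = 6

6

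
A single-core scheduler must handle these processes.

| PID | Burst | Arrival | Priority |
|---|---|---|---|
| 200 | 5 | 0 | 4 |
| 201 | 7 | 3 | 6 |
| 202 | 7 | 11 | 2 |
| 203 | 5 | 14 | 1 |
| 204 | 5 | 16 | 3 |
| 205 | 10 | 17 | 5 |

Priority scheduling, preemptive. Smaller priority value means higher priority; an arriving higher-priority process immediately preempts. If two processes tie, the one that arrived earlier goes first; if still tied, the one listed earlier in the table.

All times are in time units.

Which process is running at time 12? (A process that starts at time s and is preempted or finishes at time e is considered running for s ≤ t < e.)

202

Gantt: | 200 0-5 | 201 5-11 | 202 11-14 | 203 14-19 | 202 19-23 | 204 23-28 | 205 28-38 | 201 38-39 |
Completion: 200=5  201=39  202=23  203=19  204=28  205=38
Turnaround (C−A): 200=5  201=36  202=12  203=5  204=12  205=21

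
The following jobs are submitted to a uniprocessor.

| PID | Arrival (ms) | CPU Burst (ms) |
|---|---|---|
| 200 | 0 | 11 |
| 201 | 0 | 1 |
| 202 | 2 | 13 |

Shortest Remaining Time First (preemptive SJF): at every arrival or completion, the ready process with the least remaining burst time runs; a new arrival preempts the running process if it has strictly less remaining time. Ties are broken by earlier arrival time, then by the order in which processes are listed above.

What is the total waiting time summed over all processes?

11

Schedule: | 201 0-1 | 200 1-12 | 202 12-25 |
Completion: 200=12  201=1  202=25
Turnaround (C−A): 200=12  201=1  202=23
Waiting = turnaround − burst: 200=1, 201=0, 202=10
Total waiting = 1 + 0 + 10 = 11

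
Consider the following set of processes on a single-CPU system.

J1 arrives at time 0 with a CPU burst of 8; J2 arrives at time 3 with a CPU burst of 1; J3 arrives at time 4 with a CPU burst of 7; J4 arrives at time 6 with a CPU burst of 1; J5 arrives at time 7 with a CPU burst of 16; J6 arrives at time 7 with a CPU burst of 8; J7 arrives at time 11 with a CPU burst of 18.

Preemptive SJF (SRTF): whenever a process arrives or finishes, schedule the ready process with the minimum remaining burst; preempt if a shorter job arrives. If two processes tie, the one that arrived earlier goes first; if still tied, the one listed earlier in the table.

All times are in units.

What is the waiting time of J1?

Schedule: | J1 0-3 | J2 3-4 | J1 4-6 | J4 6-7 | J1 7-10 | J3 10-17 | J6 17-25 | J5 25-41 | J7 41-59 |
Completion: J1=10  J2=4  J3=17  J4=7  J5=41  J6=25  J7=59
Turnaround (C−A): J1=10  J2=1  J3=13  J4=1  J5=34  J6=18  J7=48
Waiting(J1) = turnaround − burst = 10 − 8 = 2

2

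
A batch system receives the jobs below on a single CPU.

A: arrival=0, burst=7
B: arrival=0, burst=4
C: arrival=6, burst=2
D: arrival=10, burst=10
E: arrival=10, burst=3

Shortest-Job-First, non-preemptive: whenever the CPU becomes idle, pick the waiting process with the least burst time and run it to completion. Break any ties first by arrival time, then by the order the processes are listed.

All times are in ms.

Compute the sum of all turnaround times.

Schedule: | B 0-4 | A 4-11 | C 11-13 | E 13-16 | D 16-26 |
Completion: A=11  B=4  C=13  D=26  E=16
Turnaround (C−A): A=11  B=4  C=7  D=16  E=6
Turnaround = completion − arrival: A=11, B=4, C=7, D=16, E=6
Total turnaround = 11 + 4 + 7 + 16 + 6 = 44

44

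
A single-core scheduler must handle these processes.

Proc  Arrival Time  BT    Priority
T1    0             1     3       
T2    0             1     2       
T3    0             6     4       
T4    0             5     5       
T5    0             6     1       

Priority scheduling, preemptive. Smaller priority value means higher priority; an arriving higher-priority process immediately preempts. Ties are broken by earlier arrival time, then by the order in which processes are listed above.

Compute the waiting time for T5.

0

Schedule: | T5 0-6 | T2 6-7 | T1 7-8 | T3 8-14 | T4 14-19 |
Completion: T1=8  T2=7  T3=14  T4=19  T5=6
Turnaround (C−A): T1=8  T2=7  T3=14  T4=19  T5=6
Waiting(T5) = turnaround − burst = 6 − 6 = 0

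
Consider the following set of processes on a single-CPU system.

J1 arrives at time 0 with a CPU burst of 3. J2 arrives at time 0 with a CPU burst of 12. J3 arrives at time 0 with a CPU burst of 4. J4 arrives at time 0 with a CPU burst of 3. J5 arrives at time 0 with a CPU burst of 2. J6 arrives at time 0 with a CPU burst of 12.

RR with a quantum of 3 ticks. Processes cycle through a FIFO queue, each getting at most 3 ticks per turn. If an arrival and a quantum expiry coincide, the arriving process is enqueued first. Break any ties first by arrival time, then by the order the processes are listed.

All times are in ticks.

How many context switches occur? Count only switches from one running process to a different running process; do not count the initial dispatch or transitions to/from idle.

Schedule: | J1 0-3 | J2 3-6 | J3 6-9 | J4 9-12 | J5 12-14 | J6 14-17 | J2 17-20 | J3 20-21 | J6 21-24 | J2 24-27 | J6 27-30 | J2 30-33 | J6 33-36 |
Completion: J1=3  J2=33  J3=21  J4=12  J5=14  J6=36
Turnaround (C−A): J1=3  J2=33  J3=21  J4=12  J5=14  J6=36

12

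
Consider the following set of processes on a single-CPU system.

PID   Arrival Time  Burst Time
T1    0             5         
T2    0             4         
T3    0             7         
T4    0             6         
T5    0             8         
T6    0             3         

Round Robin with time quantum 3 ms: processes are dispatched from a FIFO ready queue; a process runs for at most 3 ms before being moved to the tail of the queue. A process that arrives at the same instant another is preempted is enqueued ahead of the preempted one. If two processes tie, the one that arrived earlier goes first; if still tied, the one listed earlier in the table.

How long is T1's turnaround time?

Timeline: | T1 0-3 | T2 3-6 | T3 6-9 | T4 9-12 | T5 12-15 | T6 15-18 | T1 18-20 | T2 20-21 | T3 21-24 | T4 24-27 | T5 27-30 | T3 30-31 | T5 31-33 |
Completion: T1=20  T2=21  T3=31  T4=27  T5=33  T6=18
Turnaround (C−A): T1=20  T2=21  T3=31  T4=27  T5=33  T6=18
Turnaround(T1) = completion − arrival = 20 − 0 = 20

20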